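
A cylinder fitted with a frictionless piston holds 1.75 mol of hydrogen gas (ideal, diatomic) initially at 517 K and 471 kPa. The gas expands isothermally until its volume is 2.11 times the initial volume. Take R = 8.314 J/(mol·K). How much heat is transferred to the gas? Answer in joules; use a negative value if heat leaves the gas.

5620 J

V₁ = nRT₁/P₁ = 1.75×8.314×517/471 = 16.0 L.
Isothermal: T stays 517 K; PV = const ⇒ V₂ = 33.7 L, P₂ = 223 kPa.
ΔU = 0 (ideal gas, T constant).
W = nRT ln(V₂/V₁) = 1.75×8.314×517×ln(2.11) = 5620 J.
Q = ΔU + W = 5620 J.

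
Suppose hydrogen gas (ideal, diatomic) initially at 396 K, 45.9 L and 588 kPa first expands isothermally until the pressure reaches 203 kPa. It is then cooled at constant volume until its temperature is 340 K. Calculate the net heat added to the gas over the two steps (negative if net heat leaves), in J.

n = P₁V₁/(RT₁) = 588×45.9/(8.314×396) = 8.20 mol.
Step 1 — Isothermal: T stays 396 K; PV = const ⇒ V₂ = 133 L, P₂ = 203 kPa.
ΔU = 0 (ideal gas, T constant).
W = nRT ln(V₂/V₁) = 8.20×8.314×396×ln(2.90) = 28700 J.
Q = ΔU + W = 28700 J.
State after step 1: P = 203 kPa, V = 133 L, T = 396 K.
Step 2 — Isochoric: V stays 133 L; P/T = const ⇒ T₂ = 340 K, P₂ = 174 kPa.
W = 0 (no volume change).
ΔU = nCvΔT = 8.20×20.8×(340−396) = -9540 J.
Q = ΔU = -9540 J.
Net over both steps: W = 28700 J, Q = 19200 J, ΔU = -9540 J.

19200 J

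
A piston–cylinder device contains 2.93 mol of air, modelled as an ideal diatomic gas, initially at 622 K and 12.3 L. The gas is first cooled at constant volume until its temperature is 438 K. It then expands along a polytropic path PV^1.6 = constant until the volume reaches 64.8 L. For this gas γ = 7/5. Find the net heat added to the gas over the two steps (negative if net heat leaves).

-16800 J

P₁ = nRT₁/V₁ = 2.93×8.314×622/12.3 = 1230 kPa.
Step 1 — Isochoric: V stays 12.3 L; P/T = const ⇒ T₂ = 438 K, P₂ = 867 kPa.
W = 0 (no volume change).
ΔU = nCvΔT = 2.93×20.8×(438−622) = -11200 J.
Q = ΔU = -11200 J.
State after step 1: P = 867 kPa, V = 12.3 L, T = 438 K.
Step 2 — Polytropic n=1.6: T₂ = T₁(V₁/V₂)^(n−1) = 438×(0.190)^0.60 = 162 K; P₂ = P₁(V₁/V₂)^n = 60.8 kPa.
W = (P₁V₁−P₂V₂)/(n−1) = (867×12.3−60.8×64.8)/0.60 = 11200 J.
ΔU = nCvΔT = 2.93×20.8×(162−438) = -16800 J.
Q = ΔU + W = -5610 J.
Net over both steps: W = 11200 J, Q = -16800 J, ΔU = -28000 J.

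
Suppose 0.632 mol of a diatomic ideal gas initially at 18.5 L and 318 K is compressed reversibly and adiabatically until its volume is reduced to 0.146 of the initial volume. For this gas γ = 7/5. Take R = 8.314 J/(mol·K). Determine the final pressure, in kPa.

1340 kPa

P₁ = nRT₁/V₁ = 0.632×8.314×318/18.5 = 90.3 kPa.
Adiabatic: TV^(γ−1) = const ⇒ T₂ = 318×(6.85)^0.400 = 687 K; PV^γ = const ⇒ P₂ = 1340 kPa.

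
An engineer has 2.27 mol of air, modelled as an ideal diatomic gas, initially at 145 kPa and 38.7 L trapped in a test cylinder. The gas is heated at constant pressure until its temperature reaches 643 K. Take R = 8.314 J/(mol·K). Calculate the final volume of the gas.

83.7 L

T₁ = P₁V₁/(nR) = 145×38.7/(2.27×8.314) = 297 K.
Isobaric: P stays 145 kPa; V/T = const ⇒ T₂ = 643 K, V₂ = 83.7 L.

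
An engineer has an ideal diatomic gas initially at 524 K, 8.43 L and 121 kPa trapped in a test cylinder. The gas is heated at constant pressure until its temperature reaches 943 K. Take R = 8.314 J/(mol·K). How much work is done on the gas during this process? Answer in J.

n = P₁V₁/(RT₁) = 121×8.43/(8.314×524) = 0.234 mol.
Isobaric: P stays 121 kPa; V/T = const ⇒ T₂ = 943 K, V₂ = 15.2 L.
W = PΔV = 121×(15.2−8.43) kPa·L = 816 J.
Work done on the gas = −W_by = -816 J.

-816 J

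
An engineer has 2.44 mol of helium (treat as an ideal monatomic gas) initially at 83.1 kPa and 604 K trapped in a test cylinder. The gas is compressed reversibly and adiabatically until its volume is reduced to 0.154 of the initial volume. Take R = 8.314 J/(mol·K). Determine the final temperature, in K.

2100 K

V₁ = nRT₁/P₁ = 2.44×8.314×604/83.1 = 147 L.
Adiabatic: TV^(γ−1) = const ⇒ T₂ = 604×(6.49)^0.667 = 2100 K; PV^γ = const ⇒ P₂ = 1880 kPa.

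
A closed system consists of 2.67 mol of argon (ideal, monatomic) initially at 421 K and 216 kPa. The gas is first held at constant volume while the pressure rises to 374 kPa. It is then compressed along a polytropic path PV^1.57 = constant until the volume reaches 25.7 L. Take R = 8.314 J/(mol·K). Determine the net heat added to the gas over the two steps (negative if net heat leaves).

8830 J

V₁ = nRT₁/P₁ = 2.67×8.314×421/216 = 43.3 L.
Step 1 — Isochoric: V stays 43.3 L; P/T = const ⇒ T₂ = 729 K, P₂ = 374 kPa.
W = 0 (no volume change).
ΔU = nCvΔT = 2.67×12.5×(729−421) = 10300 J.
Q = ΔU = 10300 J.
State after step 1: P = 374 kPa, V = 43.3 L, T = 729 K.
Step 2 — Polytropic n=1.57: T₂ = T₁(V₁/V₂)^(n−1) = 729×(1.68)^0.57 = 981 K; P₂ = P₁(V₁/V₂)^n = 847 kPa.
W = (P₁V₁−P₂V₂)/(n−1) = (374×43.3−847×25.7)/0.57 = -9810 J.
ΔU = nCvΔT = 2.67×12.5×(981−729) = 8390 J.
Q = ΔU + W = -1420 J.
Net over both steps: W = -9810 J, Q = 8830 J, ΔU = 18600 J.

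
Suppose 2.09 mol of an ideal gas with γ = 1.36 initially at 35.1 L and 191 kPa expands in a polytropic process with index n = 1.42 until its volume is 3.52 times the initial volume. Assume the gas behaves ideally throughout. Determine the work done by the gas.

6550 J

T₁ = P₁V₁/(nR) = 191×35.1/(2.09×8.314) = 386 K.
Polytropic n=1.42: T₂ = T₁(V₁/V₂)^(n−1) = 386×(0.284)^0.42 = 227 K; P₂ = P₁(V₁/V₂)^n = 32.0 kPa.
W = (P₁V₁−P₂V₂)/(n−1) = (191×35.1−32.0×124)/0.42 = 6550 J.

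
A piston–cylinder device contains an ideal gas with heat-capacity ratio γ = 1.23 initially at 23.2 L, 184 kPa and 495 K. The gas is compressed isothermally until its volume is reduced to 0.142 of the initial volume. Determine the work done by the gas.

n = P₁V₁/(RT₁) = 184×23.2/(8.314×495) = 1.04 mol.
Isothermal: T stays 495 K; PV = const ⇒ V₂ = 3.29 L, P₂ = 1300 kPa.
W = nRT ln(V₂/V₁) = 1.04×8.314×495×ln(0.142) = -8330 J.

-8330 J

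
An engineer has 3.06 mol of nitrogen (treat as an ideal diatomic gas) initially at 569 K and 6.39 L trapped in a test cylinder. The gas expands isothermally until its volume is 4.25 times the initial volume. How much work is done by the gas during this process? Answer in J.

P₁ = nRT₁/V₁ = 3.06×8.314×569/6.39 = 2270 kPa.
Isothermal: T stays 569 K; PV = const ⇒ V₂ = 27.2 L, P₂ = 533 kPa.
W = nRT ln(V₂/V₁) = 3.06×8.314×569×ln(4.25) = 20900 J.

20900 J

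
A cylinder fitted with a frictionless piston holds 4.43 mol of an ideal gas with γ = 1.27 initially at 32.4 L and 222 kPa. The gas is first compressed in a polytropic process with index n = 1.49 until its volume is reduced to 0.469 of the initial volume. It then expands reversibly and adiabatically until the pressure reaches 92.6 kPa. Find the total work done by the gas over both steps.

6790 J

T₁ = P₁V₁/(nR) = 222×32.4/(4.43×8.314) = 195 K.
Step 1 — Polytropic n=1.49: T₂ = T₁(V₁/V₂)^(n−1) = 195×(2.13)^0.49 = 283 K; P₂ = P₁(V₁/V₂)^n = 686 kPa.
W = (P₁V₁−P₂V₂)/(n−1) = (222×32.4−686×15.2)/0.49 = -6590 J.
ΔU = nCvΔT = 4.43×30.8×(283−195) = 12000 J.
Q = ΔU + W = 5370 J.
State after step 1: P = 686 kPa, V = 15.2 L, T = 283 K.
Step 2 — Adiabatic: T₂/T₁ = (P₂/P₁)^((γ−1)/γ) ⇒ T₂ = 283×(0.135)^0.213 = 185 K; V₂ = 73.5 L.
ΔU = nCvΔT = 4.43×30.8×(185−283) = -13400 J.
Q = 0 for an adiabatic process, so W = −ΔU = 13400 J.
Net over both steps: W = 6790 J, Q = 5370 J, ΔU = -1420 J.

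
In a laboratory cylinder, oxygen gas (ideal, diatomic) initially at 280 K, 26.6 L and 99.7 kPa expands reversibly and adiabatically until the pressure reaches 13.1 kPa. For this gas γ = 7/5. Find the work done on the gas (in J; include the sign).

-2920 J

n = P₁V₁/(RT₁) = 99.7×26.6/(8.314×280) = 1.14 mol.
Adiabatic: T₂/T₁ = (P₂/P₁)^((γ−1)/γ) ⇒ T₂ = 280×(0.131)^0.286 = 157 K; V₂ = 113 L.
ΔU = nCvΔT = 1.14×20.8×(157−280) = -2920 J.
Q = 0 for an adiabatic process, so W = −ΔU = 2920 J.
Work done on the gas = −W_by = -2920 J.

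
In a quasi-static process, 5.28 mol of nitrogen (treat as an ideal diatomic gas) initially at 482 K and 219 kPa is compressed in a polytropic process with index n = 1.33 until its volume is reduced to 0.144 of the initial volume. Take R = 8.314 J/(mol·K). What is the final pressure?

V₁ = nRT₁/P₁ = 5.28×8.314×482/219 = 96.6 L.
Polytropic n=1.33: T₂ = T₁(V₁/V₂)^(n−1) = 482×(6.94)^0.33 = 914 K; P₂ = P₁(V₁/V₂)^n = 2880 kPa.

2880 kPa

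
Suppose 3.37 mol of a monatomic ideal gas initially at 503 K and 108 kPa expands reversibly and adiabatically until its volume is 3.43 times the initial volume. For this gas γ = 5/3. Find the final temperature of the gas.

V₁ = nRT₁/P₁ = 3.37×8.314×503/108 = 130 L.
Adiabatic: TV^(γ−1) = const ⇒ T₂ = 503×(0.292)^0.667 = 221 K; PV^γ = const ⇒ P₂ = 13.8 kPa.

221 K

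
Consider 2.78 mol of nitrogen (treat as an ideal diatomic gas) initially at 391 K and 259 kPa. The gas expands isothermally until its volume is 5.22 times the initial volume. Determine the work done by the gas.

V₁ = nRT₁/P₁ = 2.78×8.314×391/259 = 34.9 L.
Isothermal: T stays 391 K; PV = const ⇒ V₂ = 182 L, P₂ = 49.6 kPa.
W = nRT ln(V₂/V₁) = 2.78×8.314×391×ln(5.22) = 14900 J.

14900 J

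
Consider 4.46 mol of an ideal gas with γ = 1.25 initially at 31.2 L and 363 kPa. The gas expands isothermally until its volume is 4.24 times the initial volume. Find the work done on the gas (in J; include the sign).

-16400 J

T₁ = P₁V₁/(nR) = 363×31.2/(4.46×8.314) = 305 K.
Isothermal: T stays 305 K; PV = const ⇒ V₂ = 132 L, P₂ = 85.6 kPa.
W = nRT ln(V₂/V₁) = 4.46×8.314×305×ln(4.24) = 16400 J.
Work done on the gas = −W_by = -16400 J.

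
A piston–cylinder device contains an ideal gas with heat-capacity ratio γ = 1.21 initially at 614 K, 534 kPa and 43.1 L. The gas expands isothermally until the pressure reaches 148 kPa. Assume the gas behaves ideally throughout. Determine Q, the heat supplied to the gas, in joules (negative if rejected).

n = P₁V₁/(RT₁) = 534×43.1/(8.314×614) = 4.51 mol.
Isothermal: T stays 614 K; PV = const ⇒ V₂ = 156 L, P₂ = 148 kPa.
ΔU = 0 (ideal gas, T constant).
W = nRT ln(V₂/V₁) = 4.51×8.314×614×ln(3.61) = 29500 J.
Q = ΔU + W = 29500 J.

29500 J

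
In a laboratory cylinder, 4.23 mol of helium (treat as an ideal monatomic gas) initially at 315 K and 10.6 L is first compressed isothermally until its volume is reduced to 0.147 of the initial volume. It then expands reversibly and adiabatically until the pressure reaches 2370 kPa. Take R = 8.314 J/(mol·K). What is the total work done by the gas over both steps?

-15300 J

P₁ = nRT₁/V₁ = 4.23×8.314×315/10.6 = 1050 kPa.
Step 1 — Isothermal: T stays 315 K; PV = const ⇒ V₂ = 1.56 L, P₂ = 7110 kPa.
ΔU = 0 (ideal gas, T constant).
W = nRT ln(V₂/V₁) = 4.23×8.314×315×ln(0.147) = -21200 J.
Q = ΔU + W = -21200 J.
State after step 1: P = 7110 kPa, V = 1.56 L, T = 315 K.
Step 2 — Adiabatic: T₂/T₁ = (P₂/P₁)^((γ−1)/γ) ⇒ T₂ = 315×(0.333)^0.400 = 203 K; V₂ = 3.01 L.
ΔU = nCvΔT = 4.23×12.5×(203−315) = -5910 J.
Q = 0 for an adiabatic process, so W = −ΔU = 5910 J.
Net over both steps: W = -15300 J, Q = -21200 J, ΔU = -5910 J.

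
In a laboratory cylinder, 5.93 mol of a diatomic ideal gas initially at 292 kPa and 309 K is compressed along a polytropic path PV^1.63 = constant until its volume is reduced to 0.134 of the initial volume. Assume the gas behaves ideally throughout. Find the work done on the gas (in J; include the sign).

61600 J

V₁ = nRT₁/P₁ = 5.93×8.314×309/292 = 52.2 L.
Polytropic n=1.63: T₂ = T₁(V₁/V₂)^(n−1) = 309×(7.46)^0.63 = 1100 K; P₂ = P₁(V₁/V₂)^n = 7730 kPa.
W = (P₁V₁−P₂V₂)/(n−1) = (292×52.2−7730×6.99)/0.63 = -61600 J.
Work done on the gas = −W_by = 61600 J.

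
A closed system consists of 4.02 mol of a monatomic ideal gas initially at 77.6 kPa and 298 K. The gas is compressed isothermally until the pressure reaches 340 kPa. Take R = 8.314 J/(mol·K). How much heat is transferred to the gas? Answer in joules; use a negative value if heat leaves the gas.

V₁ = nRT₁/P₁ = 4.02×8.314×298/77.6 = 128 L.
Isothermal: T stays 298 K; PV = const ⇒ V₂ = 29.3 L, P₂ = 340 kPa.
ΔU = 0 (ideal gas, T constant).
W = nRT ln(V₂/V₁) = 4.02×8.314×298×ln(0.228) = -14700 J.
Q = ΔU + W = -14700 J.

-14700 J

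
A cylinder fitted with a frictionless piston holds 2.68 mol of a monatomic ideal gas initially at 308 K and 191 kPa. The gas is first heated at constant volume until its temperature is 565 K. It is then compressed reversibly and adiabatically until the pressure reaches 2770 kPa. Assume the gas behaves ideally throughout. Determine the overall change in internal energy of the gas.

32900 J

V₁ = nRT₁/P₁ = 2.68×8.314×308/191 = 35.9 L.
Step 1 — Isochoric: V stays 35.9 L; P/T = const ⇒ T₂ = 565 K, P₂ = 350 kPa.
W = 0 (no volume change).
ΔU = nCvΔT = 2.68×12.5×(565−308) = 8590 J.
Q = ΔU = 8590 J.
State after step 1: P = 350 kPa, V = 35.9 L, T = 565 K.
Step 2 — Adiabatic: T₂/T₁ = (P₂/P₁)^((γ−1)/γ) ⇒ T₂ = 565×(7.91)^0.400 = 1290 K; V₂ = 10.4 L.
ΔU = nCvΔT = 2.68×12.5×(1290−565) = 24300 J.
Q = 0 for an adiabatic process, so W = −ΔU = -24300 J.
Net over both steps: W = -24300 J, Q = 8590 J, ΔU = 32900 J.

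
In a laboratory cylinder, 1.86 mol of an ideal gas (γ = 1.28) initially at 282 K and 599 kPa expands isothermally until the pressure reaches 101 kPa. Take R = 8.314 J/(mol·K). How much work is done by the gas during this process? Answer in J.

V₁ = nRT₁/P₁ = 1.86×8.314×282/599 = 7.28 L.
Isothermal: T stays 282 K; PV = const ⇒ V₂ = 43.2 L, P₂ = 101 kPa.
W = nRT ln(V₂/V₁) = 1.86×8.314×282×ln(5.93) = 7760 J.

7760 J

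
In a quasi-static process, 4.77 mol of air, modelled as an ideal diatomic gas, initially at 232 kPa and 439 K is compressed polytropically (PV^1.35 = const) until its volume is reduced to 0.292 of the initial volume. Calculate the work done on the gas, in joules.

26800 J

V₁ = nRT₁/P₁ = 4.77×8.314×439/232 = 75.0 L.
Polytropic n=1.35: T₂ = T₁(V₁/V₂)^(n−1) = 439×(3.42)^0.35 = 675 K; P₂ = P₁(V₁/V₂)^n = 1220 kPa.
W = (P₁V₁−P₂V₂)/(n−1) = (232×75.0−1220×21.9)/0.35 = -26800 J.
Work done on the gas = −W_by = 26800 J.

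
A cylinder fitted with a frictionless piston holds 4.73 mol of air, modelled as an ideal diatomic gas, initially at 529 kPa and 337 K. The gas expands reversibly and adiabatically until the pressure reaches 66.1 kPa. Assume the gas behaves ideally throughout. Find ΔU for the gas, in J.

-14800 J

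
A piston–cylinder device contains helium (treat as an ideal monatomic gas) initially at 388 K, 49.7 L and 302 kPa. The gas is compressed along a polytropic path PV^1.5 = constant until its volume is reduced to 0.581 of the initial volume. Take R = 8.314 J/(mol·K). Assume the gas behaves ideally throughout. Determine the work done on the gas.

9360 J

n = P₁V₁/(RT₁) = 302×49.7/(8.314×388) = 4.65 mol.
Polytropic n=1.5: T₂ = T₁(V₁/V₂)^(n−1) = 388×(1.72)^0.50 = 509 K; P₂ = P₁(V₁/V₂)^n = 682 kPa.
W = (P₁V₁−P₂V₂)/(n−1) = (302×49.7−682×28.9)/0.50 = -9360 J.
Work done on the gas = −W_by = 9360 J.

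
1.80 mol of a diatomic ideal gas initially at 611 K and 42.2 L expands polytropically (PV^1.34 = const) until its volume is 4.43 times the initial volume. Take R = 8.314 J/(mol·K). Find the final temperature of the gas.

P₁ = nRT₁/V₁ = 1.80×8.314×611/42.2 = 217 kPa.
Polytropic n=1.34: T₂ = T₁(V₁/V₂)^(n−1) = 611×(0.226)^0.34 = 368 K; P₂ = P₁(V₁/V₂)^n = 29.5 kPa.

368 K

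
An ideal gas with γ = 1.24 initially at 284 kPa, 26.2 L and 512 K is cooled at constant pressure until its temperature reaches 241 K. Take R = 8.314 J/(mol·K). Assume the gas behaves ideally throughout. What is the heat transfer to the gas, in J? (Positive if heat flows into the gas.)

-20300 J

n = P₁V₁/(RT₁) = 284×26.2/(8.314×512) = 1.75 mol.
Isobaric: P stays 284 kPa; V/T = const ⇒ T₂ = 241 K, V₂ = 12.3 L.
W = PΔV = 284×(12.3−26.2) kPa·L = -3940 J.
ΔU = nCvΔT = 1.75×34.6×(241−512) = -16400 J.
Q = ΔU + W = nCpΔT = -20300 J.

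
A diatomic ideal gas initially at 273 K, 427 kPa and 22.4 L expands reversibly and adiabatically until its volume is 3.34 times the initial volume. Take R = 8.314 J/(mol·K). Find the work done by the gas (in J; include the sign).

n = P₁V₁/(RT₁) = 427×22.4/(8.314×273) = 4.21 mol.
Adiabatic: TV^(γ−1) = const ⇒ T₂ = 273×(0.299)^0.400 = 169 K; PV^γ = const ⇒ P₂ = 78.9 kPa.
ΔU = nCvΔT = 4.21×20.8×(169−273) = -9150 J.
Q = 0 for an adiabatic process, so W = −ΔU = 9150 J.

9150 J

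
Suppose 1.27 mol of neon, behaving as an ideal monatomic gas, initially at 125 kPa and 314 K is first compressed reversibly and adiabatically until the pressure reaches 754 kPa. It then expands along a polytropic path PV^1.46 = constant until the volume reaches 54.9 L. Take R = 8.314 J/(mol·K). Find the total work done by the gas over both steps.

3110 J

V₁ = nRT₁/P₁ = 1.27×8.314×314/125 = 26.5 L.
Step 1 — Adiabatic: T₂/T₁ = (P₂/P₁)^((γ−1)/γ) ⇒ T₂ = 314×(6.03)^0.400 = 644 K; V₂ = 9.02 L.
ΔU = nCvΔT = 1.27×12.5×(644−314) = 5230 J.
Q = 0 for an adiabatic process, so W = −ΔU = -5230 J.
State after step 1: P = 754 kPa, V = 9.02 L, T = 644 K.
Step 2 — Polytropic n=1.46: T₂ = T₁(V₁/V₂)^(n−1) = 644×(0.164)^0.46 = 281 K; P₂ = P₁(V₁/V₂)^n = 54.0 kPa.
W = (P₁V₁−P₂V₂)/(n−1) = (754×9.02−54.0×54.9)/0.46 = 8340 J.
ΔU = nCvΔT = 1.27×12.5×(281−644) = -5760 J.
Q = ΔU + W = 2590 J.
Net over both steps: W = 3110 J, Q = 2590 J, ΔU = -526 J.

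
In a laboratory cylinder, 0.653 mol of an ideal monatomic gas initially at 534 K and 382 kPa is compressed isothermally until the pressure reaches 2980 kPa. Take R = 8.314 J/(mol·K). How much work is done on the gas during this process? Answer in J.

5960 J

V₁ = nRT₁/P₁ = 0.653×8.314×534/382 = 7.59 L.
Isothermal: T stays 534 K; PV = const ⇒ V₂ = 0.973 L, P₂ = 2980 kPa.
W = nRT ln(V₂/V₁) = 0.653×8.314×534×ln(0.128) = -5960 J.
Work done on the gas = −W_by = 5960 J.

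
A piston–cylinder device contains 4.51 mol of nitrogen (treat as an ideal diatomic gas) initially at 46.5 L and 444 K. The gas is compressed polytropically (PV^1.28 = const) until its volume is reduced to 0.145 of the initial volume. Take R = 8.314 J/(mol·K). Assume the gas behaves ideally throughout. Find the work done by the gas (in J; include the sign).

P₁ = nRT₁/V₁ = 4.51×8.314×444/46.5 = 358 kPa.
Polytropic n=1.28: T₂ = T₁(V₁/V₂)^(n−1) = 444×(6.90)^0.28 = 762 K; P₂ = P₁(V₁/V₂)^n = 4240 kPa.
W = (P₁V₁−P₂V₂)/(n−1) = (358×46.5−4240×6.74)/0.28 = -42600 J.

-42600 J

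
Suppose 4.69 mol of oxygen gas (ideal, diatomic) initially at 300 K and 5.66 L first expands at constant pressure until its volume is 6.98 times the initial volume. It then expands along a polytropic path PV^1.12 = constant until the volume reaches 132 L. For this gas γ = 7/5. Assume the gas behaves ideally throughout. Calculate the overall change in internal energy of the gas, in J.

147000 J

P₁ = nRT₁/V₁ = 4.69×8.314×300/5.66 = 2070 kPa.
Step 1 — Isobaric: P stays 2070 kPa; V/T = const ⇒ T₂ = 2090 K, V₂ = 39.5 L.
W = PΔV = 2070×(39.5−5.66) kPa·L = 70000 J.
ΔU = nCvΔT = 4.69×20.8×(2090−300) = 175000 J.
Q = ΔU + W = nCpΔT = 245000 J.
State after step 1: P = 2070 kPa, V = 39.5 L, T = 2090 K.
Step 2 — Polytropic n=1.12: T₂ = T₁(V₁/V₂)^(n−1) = 2090×(0.299)^0.12 = 1810 K; P₂ = P₁(V₁/V₂)^n = 535 kPa.
W = (P₁V₁−P₂V₂)/(n−1) = (2070×39.5−535×132)/0.12 = 91700 J.
ΔU = nCvΔT = 4.69×20.8×(1810−2090) = -27500 J.
Q = ΔU + W = 64200 J.
Net over both steps: W = 162000 J, Q = 309000 J, ΔU = 147000 J.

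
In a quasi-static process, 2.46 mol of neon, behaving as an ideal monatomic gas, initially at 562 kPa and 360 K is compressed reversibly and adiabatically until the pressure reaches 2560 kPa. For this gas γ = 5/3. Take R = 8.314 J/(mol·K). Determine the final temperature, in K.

660 K

V₁ = nRT₁/P₁ = 2.46×8.314×360/562 = 13.1 L.
Adiabatic: T₂/T₁ = (P₂/P₁)^((γ−1)/γ) ⇒ T₂ = 360×(4.56)^0.400 = 660 K; V₂ = 5.27 L.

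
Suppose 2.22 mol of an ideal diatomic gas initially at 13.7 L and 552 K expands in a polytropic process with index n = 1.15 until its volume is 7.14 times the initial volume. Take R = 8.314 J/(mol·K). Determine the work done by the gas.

P₁ = nRT₁/V₁ = 2.22×8.314×552/13.7 = 744 kPa.
Polytropic n=1.15: T₂ = T₁(V₁/V₂)^(n−1) = 552×(0.140)^0.15 = 411 K; P₂ = P₁(V₁/V₂)^n = 77.6 kPa.
W = (P₁V₁−P₂V₂)/(n−1) = (744×13.7−77.6×97.8)/0.15 = 17300 J.

17300 J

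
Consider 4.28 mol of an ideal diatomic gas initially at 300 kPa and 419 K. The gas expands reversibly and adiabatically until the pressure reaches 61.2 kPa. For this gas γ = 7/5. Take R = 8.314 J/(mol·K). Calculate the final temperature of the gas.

266 K

V₁ = nRT₁/P₁ = 4.28×8.314×419/300 = 49.7 L.
Adiabatic: T₂/T₁ = (P₂/P₁)^((γ−1)/γ) ⇒ T₂ = 419×(0.204)^0.286 = 266 K; V₂ = 155 L.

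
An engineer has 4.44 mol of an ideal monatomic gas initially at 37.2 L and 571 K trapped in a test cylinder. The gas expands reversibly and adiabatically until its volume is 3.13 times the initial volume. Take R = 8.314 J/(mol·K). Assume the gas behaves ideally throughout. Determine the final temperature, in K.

P₁ = nRT₁/V₁ = 4.44×8.314×571/37.2 = 567 kPa.
Adiabatic: TV^(γ−1) = const ⇒ T₂ = 571×(0.319)^0.667 = 267 K; PV^γ = const ⇒ P₂ = 84.6 kPa.

267 K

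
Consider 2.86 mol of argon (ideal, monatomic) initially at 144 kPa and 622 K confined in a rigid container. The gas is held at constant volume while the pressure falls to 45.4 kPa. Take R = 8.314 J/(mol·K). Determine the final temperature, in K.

V₁ = nRT₁/P₁ = 2.86×8.314×622/144 = 103 L.
Isochoric: V stays 103 L; P/T = const ⇒ T₂ = 196 K, P₂ = 45.4 kPa.

196 K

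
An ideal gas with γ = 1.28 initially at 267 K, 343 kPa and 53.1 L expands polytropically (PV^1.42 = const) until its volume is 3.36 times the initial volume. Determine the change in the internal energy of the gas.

n = P₁V₁/(RT₁) = 343×53.1/(8.314×267) = 8.20 mol.
Polytropic n=1.42: T₂ = T₁(V₁/V₂)^(n−1) = 267×(0.298)^0.42 = 160 K; P₂ = P₁(V₁/V₂)^n = 61.4 kPa.
For an ideal gas ΔU = nCvΔT with Cv = R/(γ−1) = 29.7 J/(mol·K).
ΔU = 8.20×29.7×(160−267) = -25900 J.

-25900 J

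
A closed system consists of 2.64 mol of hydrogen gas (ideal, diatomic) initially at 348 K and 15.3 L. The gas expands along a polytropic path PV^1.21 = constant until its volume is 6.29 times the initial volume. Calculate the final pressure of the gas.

P₁ = nRT₁/V₁ = 2.64×8.314×348/15.3 = 499 kPa.
Polytropic n=1.21: T₂ = T₁(V₁/V₂)^(n−1) = 348×(0.159)^0.21 = 237 K; P₂ = P₁(V₁/V₂)^n = 53.9 kPa.

53.9 kPa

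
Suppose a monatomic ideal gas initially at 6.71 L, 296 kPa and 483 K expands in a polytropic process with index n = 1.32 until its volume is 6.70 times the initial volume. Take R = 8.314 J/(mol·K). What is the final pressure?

24.0 kPa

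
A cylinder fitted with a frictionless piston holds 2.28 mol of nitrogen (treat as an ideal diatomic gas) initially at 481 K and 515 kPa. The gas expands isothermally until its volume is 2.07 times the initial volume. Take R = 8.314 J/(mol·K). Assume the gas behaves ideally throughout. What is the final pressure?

249 kPa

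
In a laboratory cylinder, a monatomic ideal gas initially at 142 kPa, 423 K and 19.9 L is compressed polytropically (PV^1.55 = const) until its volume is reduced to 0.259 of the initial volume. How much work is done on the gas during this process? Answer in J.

5660 J

n = P₁V₁/(RT₁) = 142×19.9/(8.314×423) = 0.804 mol.
Polytropic n=1.55: T₂ = T₁(V₁/V₂)^(n−1) = 423×(3.86)^0.55 = 889 K; P₂ = P₁(V₁/V₂)^n = 1150 kPa.
W = (P₁V₁−P₂V₂)/(n−1) = (142×19.9−1150×5.15)/0.55 = -5660 J.
Work done on the gas = −W_by = 5660 J.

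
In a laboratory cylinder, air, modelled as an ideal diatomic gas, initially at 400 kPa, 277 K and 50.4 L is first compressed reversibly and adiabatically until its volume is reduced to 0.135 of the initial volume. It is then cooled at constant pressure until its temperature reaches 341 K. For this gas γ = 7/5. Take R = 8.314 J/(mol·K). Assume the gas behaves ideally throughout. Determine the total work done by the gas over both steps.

n = P₁V₁/(RT₁) = 400×50.4/(8.314×277) = 8.75 mol.
Step 1 — Adiabatic: TV^(γ−1) = const ⇒ T₂ = 277×(7.41)^0.400 = 617 K; PV^γ = const ⇒ P₂ = 6600 kPa.
ΔU = nCvΔT = 8.75×20.8×(617−277) = 61900 J.
Q = 0 for an adiabatic process, so W = −ΔU = -61900 J.
State after step 1: P = 6600 kPa, V = 6.80 L, T = 617 K.
Step 2 — Isobaric: P stays 6600 kPa; V/T = const ⇒ T₂ = 341 K, V₂ = 3.76 L.
W = PΔV = 6600×(3.76−6.80) kPa·L = -20100 J.
ΔU = nCvΔT = 8.75×20.8×(341−617) = -50200 J.
Q = ΔU + W = nCpΔT = -70300 J.
Net over both steps: W = -82000 J, Q = -70300 J, ΔU = 11600 J.

-82000 J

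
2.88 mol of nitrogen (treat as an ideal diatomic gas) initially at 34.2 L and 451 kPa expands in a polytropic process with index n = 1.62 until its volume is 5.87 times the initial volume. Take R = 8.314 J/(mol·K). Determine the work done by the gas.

16600 J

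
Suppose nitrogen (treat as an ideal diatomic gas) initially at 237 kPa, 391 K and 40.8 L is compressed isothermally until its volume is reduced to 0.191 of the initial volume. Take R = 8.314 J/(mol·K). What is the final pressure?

1240 kPa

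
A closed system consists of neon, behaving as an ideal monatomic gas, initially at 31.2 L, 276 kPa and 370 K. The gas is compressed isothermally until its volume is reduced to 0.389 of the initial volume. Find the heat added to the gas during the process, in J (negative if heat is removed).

-8130 J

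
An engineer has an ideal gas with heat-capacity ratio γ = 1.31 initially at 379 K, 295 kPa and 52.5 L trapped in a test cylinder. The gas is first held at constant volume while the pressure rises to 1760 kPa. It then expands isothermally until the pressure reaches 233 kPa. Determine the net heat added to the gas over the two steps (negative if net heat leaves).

435000 J

n = P₁V₁/(RT₁) = 295×52.5/(8.314×379) = 4.92 mol.
Step 1 — Isochoric: V stays 52.5 L; P/T = const ⇒ T₂ = 2260 K, P₂ = 1760 kPa.
W = 0 (no volume change).
ΔU = nCvΔT = 4.92×26.8×(2260−379) = 248000 J.
Q = ΔU = 248000 J.
State after step 1: P = 1760 kPa, V = 52.5 L, T = 2260 K.
Step 2 — Isothermal: T stays 2260 K; PV = const ⇒ V₂ = 397 L, P₂ = 233 kPa.
ΔU = 0 (ideal gas, T constant).
W = nRT ln(V₂/V₁) = 4.92×8.314×2260×ln(7.55) = 187000 J.
Q = ΔU + W = 187000 J.
Net over both steps: W = 187000 J, Q = 435000 J, ΔU = 248000 J.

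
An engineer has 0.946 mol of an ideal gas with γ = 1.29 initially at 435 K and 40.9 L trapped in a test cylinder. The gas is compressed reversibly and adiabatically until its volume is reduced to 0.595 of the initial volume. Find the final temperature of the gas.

P₁ = nRT₁/V₁ = 0.946×8.314×435/40.9 = 83.7 kPa.
Adiabatic: TV^(γ−1) = const ⇒ T₂ = 435×(1.68)^0.290 = 506 K; PV^γ = const ⇒ P₂ = 163 kPa.

506 K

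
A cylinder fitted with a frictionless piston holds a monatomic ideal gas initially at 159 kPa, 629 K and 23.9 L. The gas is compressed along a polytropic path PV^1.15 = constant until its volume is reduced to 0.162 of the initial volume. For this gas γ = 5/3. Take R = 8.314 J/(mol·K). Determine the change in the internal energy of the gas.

n = P₁V₁/(RT₁) = 159×23.9/(8.314×629) = 0.727 mol.
Polytropic n=1.15: T₂ = T₁(V₁/V₂)^(n−1) = 629×(6.17)^0.15 = 826 K; P₂ = P₁(V₁/V₂)^n = 1290 kPa.
For an ideal gas ΔU = nCvΔT with Cv = (3/2)R = 12.5 J/(mol·K).
ΔU = 0.727×12.5×(826−629) = 1790 J.

1790 J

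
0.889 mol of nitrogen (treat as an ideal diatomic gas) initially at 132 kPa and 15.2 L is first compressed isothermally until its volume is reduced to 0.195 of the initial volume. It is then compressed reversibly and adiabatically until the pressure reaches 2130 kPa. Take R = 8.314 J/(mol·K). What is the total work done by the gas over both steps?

-5220 J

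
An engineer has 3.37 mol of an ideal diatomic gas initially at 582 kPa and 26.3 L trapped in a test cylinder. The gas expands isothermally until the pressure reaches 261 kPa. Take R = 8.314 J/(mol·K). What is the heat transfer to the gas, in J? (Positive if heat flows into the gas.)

12300 J

T₁ = P₁V₁/(nR) = 582×26.3/(3.37×8.314) = 546 K.
Isothermal: T stays 546 K; PV = const ⇒ V₂ = 58.6 L, P₂ = 261 kPa.
ΔU = 0 (ideal gas, T constant).
W = nRT ln(V₂/V₁) = 3.37×8.314×546×ln(2.23) = 12300 J.
Q = ΔU + W = 12300 J.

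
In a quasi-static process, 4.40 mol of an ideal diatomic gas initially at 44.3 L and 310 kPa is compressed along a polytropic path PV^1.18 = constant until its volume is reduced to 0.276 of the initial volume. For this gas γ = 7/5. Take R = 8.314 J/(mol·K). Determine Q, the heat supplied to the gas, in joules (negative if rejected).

T₁ = P₁V₁/(nR) = 310×44.3/(4.40×8.314) = 375 K.
Polytropic n=1.18: T₂ = T₁(V₁/V₂)^(n−1) = 375×(3.62)^0.18 = 473 K; P₂ = P₁(V₁/V₂)^n = 1420 kPa.
W = (P₁V₁−P₂V₂)/(n−1) = (310×44.3−1420×12.2)/0.18 = -19900 J.
ΔU = nCvΔT = 4.40×20.8×(473−375) = 8950 J.
Q = ΔU + W = -10900 J.

-10900 J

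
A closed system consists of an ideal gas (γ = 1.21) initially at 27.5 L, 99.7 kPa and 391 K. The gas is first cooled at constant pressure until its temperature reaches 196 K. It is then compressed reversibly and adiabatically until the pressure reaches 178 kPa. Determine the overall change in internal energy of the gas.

-5820 J

n = P₁V₁/(RT₁) = 99.7×27.5/(8.314×391) = 0.843 mol.
Step 1 — Isobaric: P stays 99.7 kPa; V/T = const ⇒ T₂ = 196 K, V₂ = 13.8 L.
W = PΔV = 99.7×(13.8−27.5) kPa·L = -1370 J.
ΔU = nCvΔT = 0.843×39.6×(196−391) = -6510 J.
Q = ΔU + W = nCpΔT = -7880 J.
State after step 1: P = 99.7 kPa, V = 13.8 L, T = 196 K.
Step 2 — Adiabatic: T₂/T₁ = (P₂/P₁)^((γ−1)/γ) ⇒ T₂ = 196×(1.79)^0.174 = 217 K; V₂ = 8.54 L.
ΔU = nCvΔT = 0.843×39.6×(217−196) = 693 J.
Q = 0 for an adiabatic process, so W = −ΔU = -693 J.
Net over both steps: W = -2060 J, Q = -7880 J, ΔU = -5820 J.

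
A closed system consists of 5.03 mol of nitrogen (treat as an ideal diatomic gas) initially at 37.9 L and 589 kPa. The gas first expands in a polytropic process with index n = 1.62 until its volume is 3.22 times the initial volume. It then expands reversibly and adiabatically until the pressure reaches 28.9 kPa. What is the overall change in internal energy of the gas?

-36200 J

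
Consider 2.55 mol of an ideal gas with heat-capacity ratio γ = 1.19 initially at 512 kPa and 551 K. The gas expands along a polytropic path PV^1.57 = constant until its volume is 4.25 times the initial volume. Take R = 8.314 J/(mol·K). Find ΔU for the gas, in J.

-34500 J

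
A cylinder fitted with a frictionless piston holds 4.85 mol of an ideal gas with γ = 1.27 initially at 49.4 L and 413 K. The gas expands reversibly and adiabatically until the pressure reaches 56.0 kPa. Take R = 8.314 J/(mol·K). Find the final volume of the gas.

P₁ = nRT₁/V₁ = 4.85×8.314×413/49.4 = 337 kPa.
Adiabatic: T₂/T₁ = (P₂/P₁)^((γ−1)/γ) ⇒ T₂ = 413×(0.166)^0.213 = 282 K; V₂ = 203 L.

203 L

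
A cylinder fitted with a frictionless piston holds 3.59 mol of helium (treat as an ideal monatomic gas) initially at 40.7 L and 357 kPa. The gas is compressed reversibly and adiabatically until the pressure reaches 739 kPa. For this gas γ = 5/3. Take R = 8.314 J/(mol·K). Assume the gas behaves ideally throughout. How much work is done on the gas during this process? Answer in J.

T₁ = P₁V₁/(nR) = 357×40.7/(3.59×8.314) = 487 K.
Adiabatic: T₂/T₁ = (P₂/P₁)^((γ−1)/γ) ⇒ T₂ = 487×(2.07)^0.400 = 651 K; V₂ = 26.3 L.
ΔU = nCvΔT = 3.59×12.5×(651−487) = 7360 J.
Q = 0 for an adiabatic process, so W = −ΔU = -7360 J.
Work done on the gas = −W_by = 7360 J.

7360 J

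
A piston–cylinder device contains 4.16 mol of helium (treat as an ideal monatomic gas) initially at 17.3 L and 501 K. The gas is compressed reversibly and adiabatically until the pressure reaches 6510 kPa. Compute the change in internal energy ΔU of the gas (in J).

P₁ = nRT₁/V₁ = 4.16×8.314×501/17.3 = 1000 kPa.
Adiabatic: T₂/T₁ = (P₂/P₁)^((γ−1)/γ) ⇒ T₂ = 501×(6.50)^0.400 = 1060 K; V₂ = 5.63 L.
For an ideal gas ΔU = nCvΔT with Cv = (3/2)R = 12.5 J/(mol·K).
ΔU = 4.16×12.5×(1060−501) = 29000 J.

29000 J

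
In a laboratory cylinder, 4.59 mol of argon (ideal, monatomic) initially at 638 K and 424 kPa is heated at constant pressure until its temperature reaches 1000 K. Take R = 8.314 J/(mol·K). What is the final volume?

90.0 L

V₁ = nRT₁/P₁ = 4.59×8.314×638/424 = 57.4 L.
Isobaric: P stays 424 kPa; V/T = const ⇒ T₂ = 1000 K, V₂ = 90.0 L.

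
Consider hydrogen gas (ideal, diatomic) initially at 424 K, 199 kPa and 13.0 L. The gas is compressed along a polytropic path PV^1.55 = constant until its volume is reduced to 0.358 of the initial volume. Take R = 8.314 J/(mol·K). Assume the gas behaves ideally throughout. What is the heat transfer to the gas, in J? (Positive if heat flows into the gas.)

1340 J

n = P₁V₁/(RT₁) = 199×13.0/(8.314×424) = 0.734 mol.
Polytropic n=1.55: T₂ = T₁(V₁/V₂)^(n−1) = 424×(2.79)^0.55 = 746 K; P₂ = P₁(V₁/V₂)^n = 978 kPa.
W = (P₁V₁−P₂V₂)/(n−1) = (199×13.0−978×4.65)/0.55 = -3570 J.
ΔU = nCvΔT = 0.734×20.8×(746−424) = 4910 J.
Q = ΔU + W = 1340 J.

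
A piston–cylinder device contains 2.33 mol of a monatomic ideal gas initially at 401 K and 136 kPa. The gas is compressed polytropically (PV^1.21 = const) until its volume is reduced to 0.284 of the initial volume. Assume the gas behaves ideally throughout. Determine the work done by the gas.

V₁ = nRT₁/P₁ = 2.33×8.314×401/136 = 57.1 L.
Polytropic n=1.21: T₂ = T₁(V₁/V₂)^(n−1) = 401×(3.52)^0.21 = 522 K; P₂ = P₁(V₁/V₂)^n = 624 kPa.
W = (P₁V₁−P₂V₂)/(n−1) = (136×57.1−624×16.2)/0.21 = -11200 J.

-11200 J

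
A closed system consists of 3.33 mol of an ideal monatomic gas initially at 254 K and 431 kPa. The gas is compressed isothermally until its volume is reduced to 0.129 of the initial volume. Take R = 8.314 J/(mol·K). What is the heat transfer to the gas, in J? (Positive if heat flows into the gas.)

V₁ = nRT₁/P₁ = 3.33×8.314×254/431 = 16.3 L.
Isothermal: T stays 254 K; PV = const ⇒ V₂ = 2.10 L, P₂ = 3340 kPa.
ΔU = 0 (ideal gas, T constant).
W = nRT ln(V₂/V₁) = 3.33×8.314×254×ln(0.129) = -14400 J.
Q = ΔU + W = -14400 J.

-14400 J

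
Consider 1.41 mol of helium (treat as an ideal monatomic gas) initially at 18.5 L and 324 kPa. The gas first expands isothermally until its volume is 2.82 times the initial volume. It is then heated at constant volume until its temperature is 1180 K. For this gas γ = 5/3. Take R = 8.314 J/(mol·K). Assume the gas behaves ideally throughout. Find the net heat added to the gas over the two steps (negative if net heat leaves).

18000 J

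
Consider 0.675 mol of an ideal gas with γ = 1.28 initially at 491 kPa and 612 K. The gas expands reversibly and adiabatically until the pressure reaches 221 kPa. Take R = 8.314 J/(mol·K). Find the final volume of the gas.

13.1 L

V₁ = nRT₁/P₁ = 0.675×8.314×612/491 = 6.99 L.
Adiabatic: T₂/T₁ = (P₂/P₁)^((γ−1)/γ) ⇒ T₂ = 612×(0.450)^0.219 = 514 K; V₂ = 13.1 L.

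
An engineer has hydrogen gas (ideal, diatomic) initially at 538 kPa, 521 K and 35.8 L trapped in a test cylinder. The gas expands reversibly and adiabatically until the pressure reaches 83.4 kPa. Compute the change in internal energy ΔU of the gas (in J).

-19900 J

n = P₁V₁/(RT₁) = 538×35.8/(8.314×521) = 4.45 mol.
Adiabatic: T₂/T₁ = (P₂/P₁)^((γ−1)/γ) ⇒ T₂ = 521×(0.155)^0.286 = 306 K; V₂ = 136 L.
For an ideal gas ΔU = nCvΔT with Cv = (5/2)R = 20.8 J/(mol·K).
ΔU = 4.45×20.8×(306−521) = -19900 J.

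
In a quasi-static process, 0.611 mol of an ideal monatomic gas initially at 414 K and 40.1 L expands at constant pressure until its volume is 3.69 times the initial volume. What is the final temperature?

1530 K

P₁ = nRT₁/V₁ = 0.611×8.314×414/40.1 = 52.4 kPa.
Isobaric: P stays 52.4 kPa; V/T = const ⇒ T₂ = 1530 K, V₂ = 148 L.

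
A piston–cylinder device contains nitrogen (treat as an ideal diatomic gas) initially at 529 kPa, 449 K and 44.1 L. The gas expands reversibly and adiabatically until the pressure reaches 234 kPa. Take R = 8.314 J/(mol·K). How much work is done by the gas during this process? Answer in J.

12100 J

n = P₁V₁/(RT₁) = 529×44.1/(8.314×449) = 6.25 mol.
Adiabatic: T₂/T₁ = (P₂/P₁)^((γ−1)/γ) ⇒ T₂ = 449×(0.442)^0.286 = 356 K; V₂ = 79.0 L.
ΔU = nCvΔT = 6.25×20.8×(356−449) = -12100 J.
Q = 0 for an adiabatic process, so W = −ΔU = 12100 J.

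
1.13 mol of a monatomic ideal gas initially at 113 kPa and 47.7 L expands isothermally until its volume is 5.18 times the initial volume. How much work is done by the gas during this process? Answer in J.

T₁ = P₁V₁/(nR) = 113×47.7/(1.13×8.314) = 574 K.
Isothermal: T stays 574 K; PV = const ⇒ V₂ = 247 L, P₂ = 21.8 kPa.
W = nRT ln(V₂/V₁) = 1.13×8.314×574×ln(5.18) = 8870 J.

8870 J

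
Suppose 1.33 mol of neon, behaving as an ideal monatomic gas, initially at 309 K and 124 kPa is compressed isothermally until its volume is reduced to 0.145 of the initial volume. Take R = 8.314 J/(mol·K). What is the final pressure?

855 kPa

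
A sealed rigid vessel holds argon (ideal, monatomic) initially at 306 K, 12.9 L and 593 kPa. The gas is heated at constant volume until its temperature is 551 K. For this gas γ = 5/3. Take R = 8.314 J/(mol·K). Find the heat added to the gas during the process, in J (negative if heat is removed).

n = P₁V₁/(RT₁) = 593×12.9/(8.314×306) = 3.01 mol.
Isochoric: V stays 12.9 L; P/T = const ⇒ T₂ = 551 K, P₂ = 1070 kPa.
W = 0 (no volume change).
ΔU = nCvΔT = 3.01×12.5×(551−306) = 9190 J.
Q = ΔU = 9190 J.

9190 J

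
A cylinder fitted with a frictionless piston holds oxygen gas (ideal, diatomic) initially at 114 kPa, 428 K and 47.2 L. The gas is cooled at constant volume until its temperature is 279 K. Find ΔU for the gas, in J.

-4680 J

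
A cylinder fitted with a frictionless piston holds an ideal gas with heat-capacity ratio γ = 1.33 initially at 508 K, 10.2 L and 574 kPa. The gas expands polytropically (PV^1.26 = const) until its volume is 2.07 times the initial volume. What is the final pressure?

230 kPa

Polytropic n=1.26: T₂ = T₁(V₁/V₂)^(n−1) = 508×(0.483)^0.26 = 420 K; P₂ = P₁(V₁/V₂)^n = 230 kPa.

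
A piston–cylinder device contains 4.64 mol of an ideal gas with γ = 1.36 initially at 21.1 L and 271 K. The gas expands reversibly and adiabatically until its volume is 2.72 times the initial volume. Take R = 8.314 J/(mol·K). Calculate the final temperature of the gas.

189 K

P₁ = nRT₁/V₁ = 4.64×8.314×271/21.1 = 495 kPa.
Adiabatic: TV^(γ−1) = const ⇒ T₂ = 271×(0.368)^0.360 = 189 K; PV^γ = const ⇒ P₂ = 127 kPa.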